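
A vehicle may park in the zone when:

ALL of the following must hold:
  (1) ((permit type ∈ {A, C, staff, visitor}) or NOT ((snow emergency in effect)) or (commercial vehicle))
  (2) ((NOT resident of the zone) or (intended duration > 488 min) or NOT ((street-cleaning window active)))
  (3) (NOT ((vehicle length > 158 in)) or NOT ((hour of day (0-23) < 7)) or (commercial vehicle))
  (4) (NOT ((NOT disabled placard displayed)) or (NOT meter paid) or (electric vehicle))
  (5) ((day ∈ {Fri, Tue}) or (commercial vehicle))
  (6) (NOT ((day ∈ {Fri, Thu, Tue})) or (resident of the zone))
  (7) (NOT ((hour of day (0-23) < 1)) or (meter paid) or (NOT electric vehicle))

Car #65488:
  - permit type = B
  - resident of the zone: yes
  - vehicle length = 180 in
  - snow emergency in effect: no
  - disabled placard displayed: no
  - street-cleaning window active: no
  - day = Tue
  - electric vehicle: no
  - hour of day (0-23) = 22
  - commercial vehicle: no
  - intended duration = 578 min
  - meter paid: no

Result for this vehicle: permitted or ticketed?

Atomic conditions:
  permit type ∈ {A, C, staff, visitor}: B is not in the set → false
  snow emergency in effect: no → false
  commercial vehicle: no → false
  NOT resident of the zone: yes → false
  intended duration > 488 min: 578 > 488 is true
  street-cleaning window active: no → false
  vehicle length > 158 in: 180 > 158 is true
  hour of day (0-23) < 7: 22 < 7 is false
  NOT disabled placard displayed: no → true
  NOT meter paid: no → true
  electric vehicle: no → false
  day ∈ {Fri, Tue}: Tue is in the set → true
  day ∈ {Fri, Thu, Tue}: Tue is in the set → true
  resident of the zone: yes → true
  hour of day (0-23) < 1: 22 < 1 is false
  meter paid: no → false
  NOT electric vehicle: no → true
Combine:
[1.2] NOT false = true
[1] false OR true OR false = true
[2.3] NOT false = true
[2] false OR true OR true = true
[3.1] NOT true = false
[3.2] NOT false = true
[3] false OR true OR false = true
[4.1] NOT true = false
[4] false OR true OR false = true
[5] true OR false = true
[6.1] NOT true = false
[6] false OR true = true
[7.1] NOT false = true
[7] true OR false OR true = true
[root] true AND true AND true AND true AND true AND true AND true = true
Overall: true → permitted

Permitted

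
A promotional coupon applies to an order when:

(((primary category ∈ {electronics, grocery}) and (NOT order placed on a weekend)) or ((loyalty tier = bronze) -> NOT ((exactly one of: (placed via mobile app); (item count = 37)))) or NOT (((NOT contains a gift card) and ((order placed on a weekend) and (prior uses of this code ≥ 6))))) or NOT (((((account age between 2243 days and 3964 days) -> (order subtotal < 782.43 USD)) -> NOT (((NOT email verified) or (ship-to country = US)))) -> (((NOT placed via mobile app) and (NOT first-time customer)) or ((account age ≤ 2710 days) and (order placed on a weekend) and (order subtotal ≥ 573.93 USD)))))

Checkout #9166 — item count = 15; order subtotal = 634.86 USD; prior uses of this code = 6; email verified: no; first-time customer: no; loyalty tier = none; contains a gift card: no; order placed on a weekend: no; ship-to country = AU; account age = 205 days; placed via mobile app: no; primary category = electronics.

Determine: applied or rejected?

Atomic conditions:
  primary category ∈ {electronics, grocery}: electronics is in the set → true
  NOT order placed on a weekend: no → true
  loyalty tier = bronze: none == bronze is false
  placed via mobile app: no → false
  item count = 37: 15 == 37 is false
  NOT contains a gift card: no → true
  order placed on a weekend: no → false
  prior uses of this code ≥ 6: 6 ≥ 6 is true
  account age between 2243 days and 3964 days: 205 in [2243, 3964] is false
  order subtotal < 782.43 USD: 634.86 < 782.43 is true
  NOT email verified: no → true
  ship-to country = US: AU == US is false
  NOT placed via mobile app: no → true
  NOT first-time customer: no → true
  account age ≤ 2710 days: 205 ≤ 2710 is true
  order subtotal ≥ 573.93 USD: 634.86 ≥ 573.93 is true
Combine:
[1.1] true AND true = true
[1.2.2.1] exactly-one(false, false) = false
[1.2.2] NOT false = true
[1.2] false → true (antecedent false ⇒ implication holds) = true
[1.3.1.2] false AND true = false
[1.3.1] true AND false = false
[1.3] NOT false = true
[1] true OR true OR true = true
[2.1.1.1] false → true (antecedent false ⇒ implication holds) = true
[2.1.1.2.1] true OR false = true
[2.1.1.2] NOT true = false
[2.1.1] true → false = false
[2.1.2.1] true AND true = true
[2.1.2.2] true AND false AND true = false
[2.1.2] true OR false = true
[2.1] false → true (antecedent false ⇒ implication holds) = true
[2] NOT true = false
[root] true OR false = true
Overall: true → applied

Applied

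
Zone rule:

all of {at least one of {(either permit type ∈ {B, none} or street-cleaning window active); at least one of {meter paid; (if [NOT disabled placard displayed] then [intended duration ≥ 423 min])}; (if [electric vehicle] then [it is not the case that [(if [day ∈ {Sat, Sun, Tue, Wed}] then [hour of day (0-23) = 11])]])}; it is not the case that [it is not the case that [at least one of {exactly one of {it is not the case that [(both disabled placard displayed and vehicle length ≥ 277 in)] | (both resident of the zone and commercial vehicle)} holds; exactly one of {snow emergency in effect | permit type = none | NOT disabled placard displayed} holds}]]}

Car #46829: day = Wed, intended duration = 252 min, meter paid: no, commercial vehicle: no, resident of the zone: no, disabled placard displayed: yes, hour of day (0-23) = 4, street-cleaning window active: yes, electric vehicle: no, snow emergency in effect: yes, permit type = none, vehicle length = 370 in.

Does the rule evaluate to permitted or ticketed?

Ticketed

Atomic conditions:
  permit type ∈ {B, none}: none is in the set → true
  street-cleaning window active: yes → true
  meter paid: no → false
  NOT disabled placard displayed: yes → false
  intended duration ≥ 423 min: 252 ≥ 423 is false
  electric vehicle: no → false
  day ∈ {Sat, Sun, Tue, Wed}: Wed is in the set → true
  hour of day (0-23) = 11: 4 == 11 is false
  disabled placard displayed: yes → true
  vehicle length ≥ 277 in: 370 ≥ 277 is true
  resident of the zone: no → false
  commercial vehicle: no → false
  snow emergency in effect: yes → true
  permit type = none: none == none is true
Combine:
[1.1] true OR true = true
[1.2.2] false → false (antecedent false ⇒ implication holds) = true
[1.2] false OR true = true
[1.3.2.1] true → false = false
[1.3.2] NOT false = true
[1.3] false → true (antecedent false ⇒ implication holds) = true
[1] true OR true OR true = true
[2.1.1.1.1.1] true AND true = true
[2.1.1.1.1] NOT true = false
[2.1.1.1.2] false AND false = false
[2.1.1.1] exactly-one(false, false) = false
[2.1.1.2] exactly-one(true, true, false) = false
[2.1.1] false OR false = false
[2.1] NOT false = true
[2] NOT true = false
[root] true AND false = false
Overall: false → ticketed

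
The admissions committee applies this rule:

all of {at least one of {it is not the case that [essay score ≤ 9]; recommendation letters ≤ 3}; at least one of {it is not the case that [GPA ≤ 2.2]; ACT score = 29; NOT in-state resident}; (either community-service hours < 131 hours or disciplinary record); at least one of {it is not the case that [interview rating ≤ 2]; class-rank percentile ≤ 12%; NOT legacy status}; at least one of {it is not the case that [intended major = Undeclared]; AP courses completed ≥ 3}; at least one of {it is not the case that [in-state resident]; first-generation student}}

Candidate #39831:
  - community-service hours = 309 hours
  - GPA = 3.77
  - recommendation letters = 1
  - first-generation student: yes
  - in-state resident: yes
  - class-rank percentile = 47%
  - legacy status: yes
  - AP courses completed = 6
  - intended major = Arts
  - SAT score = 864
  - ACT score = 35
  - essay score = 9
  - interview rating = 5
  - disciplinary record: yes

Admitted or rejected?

Admitted

Atomic conditions:
  essay score ≤ 9: 9 ≤ 9 is true
  recommendation letters ≤ 3: 1 ≤ 3 is true
  GPA ≤ 2.2: 3.77 ≤ 2.2 is false
  ACT score = 29: 35 == 29 is false
  NOT in-state resident: yes → false
  community-service hours < 131 hours: 309 < 131 is false
  disciplinary record: yes → true
  interview rating ≤ 2: 5 ≤ 2 is false
  class-rank percentile ≤ 12%: 47 ≤ 12 is false
  NOT legacy status: yes → false
  intended major = Undeclared: Arts == Undeclared is false
  AP courses completed ≥ 3: 6 ≥ 3 is true
  in-state resident: yes → true
  first-generation student: yes → true
Combine:
[1.1] NOT true = false
[1] false OR true = true
[2.1] NOT false = true
[2] true OR false OR false = true
[3] false OR true = true
[4.1] NOT false = true
[4] true OR false OR false = true
[5.1] NOT false = true
[5] true OR true = true
[6.1] NOT true = false
[6] false OR true = true
[root] true AND true AND true AND true AND true AND true = true
Overall: true → admitted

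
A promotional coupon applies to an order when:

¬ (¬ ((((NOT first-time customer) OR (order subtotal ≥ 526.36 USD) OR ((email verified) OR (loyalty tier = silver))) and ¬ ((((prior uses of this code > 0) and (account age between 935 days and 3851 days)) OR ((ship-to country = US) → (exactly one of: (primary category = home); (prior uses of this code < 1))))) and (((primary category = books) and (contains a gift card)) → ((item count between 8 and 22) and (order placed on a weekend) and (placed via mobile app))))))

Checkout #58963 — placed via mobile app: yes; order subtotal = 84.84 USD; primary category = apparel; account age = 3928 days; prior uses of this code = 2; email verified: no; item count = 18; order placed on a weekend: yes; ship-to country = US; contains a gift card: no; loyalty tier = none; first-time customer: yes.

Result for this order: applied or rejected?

Rejected

Atomic conditions:
  NOT first-time customer: yes → false
  order subtotal ≥ 526.36 USD: 84.84 ≥ 526.36 is false
  email verified: no → false
  loyalty tier = silver: none == silver is false
  prior uses of this code > 0: 2 > 0 is true
  account age between 935 days and 3851 days: 3928 in [935, 3851] is false
  ship-to country = US: US == US is true
  primary category = home: apparel == home is false
  prior uses of this code < 1: 2 < 1 is false
  primary category = books: apparel == books is false
  contains a gift card: no → false
  item count between 8 and 22: 18 in [8, 22] is true
  order placed on a weekend: yes → true
  placed via mobile app: yes → true
Combine:
[1.1.1.3] false OR false = false
[1.1.1] false OR false OR false = false
[1.1.2.1.1] true AND false = false
[1.1.2.1.2.2] exactly-one(false, false) = false
[1.1.2.1.2] true → false = false
[1.1.2.1] false OR false = false
[1.1.2] NOT false = true
[1.1.3.1] false AND false = false
[1.1.3.2] true AND true AND true = true
[1.1.3] false → true (antecedent false ⇒ implication holds) = true
[1.1] false AND true AND true = false
[1] NOT false = true
[root] NOT true = false
Overall: false → rejected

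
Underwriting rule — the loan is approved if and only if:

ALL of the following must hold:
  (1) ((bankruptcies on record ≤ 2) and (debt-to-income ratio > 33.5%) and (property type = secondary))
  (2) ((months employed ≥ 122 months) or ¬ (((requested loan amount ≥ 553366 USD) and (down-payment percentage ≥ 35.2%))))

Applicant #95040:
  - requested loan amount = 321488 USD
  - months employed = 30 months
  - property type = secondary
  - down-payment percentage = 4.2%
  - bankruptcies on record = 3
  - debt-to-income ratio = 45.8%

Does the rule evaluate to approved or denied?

Denied

Atomic conditions:
  bankruptcies on record ≤ 2: 3 ≤ 2 is false
  debt-to-income ratio > 33.5%: 45.8 > 33.5 is true
  property type = secondary: secondary == secondary is true
  months employed ≥ 122 months: 30 ≥ 122 is false
  requested loan amount ≥ 553366 USD: 321488 ≥ 553366 is false
  down-payment percentage ≥ 35.2%: 4.2 ≥ 35.2 is false
Combine:
[1] false AND true AND true = false
[2.2.1] false AND false = false
[2.2] NOT false = true
[2] false OR true = true
[root] false AND true = false
Overall: false → denied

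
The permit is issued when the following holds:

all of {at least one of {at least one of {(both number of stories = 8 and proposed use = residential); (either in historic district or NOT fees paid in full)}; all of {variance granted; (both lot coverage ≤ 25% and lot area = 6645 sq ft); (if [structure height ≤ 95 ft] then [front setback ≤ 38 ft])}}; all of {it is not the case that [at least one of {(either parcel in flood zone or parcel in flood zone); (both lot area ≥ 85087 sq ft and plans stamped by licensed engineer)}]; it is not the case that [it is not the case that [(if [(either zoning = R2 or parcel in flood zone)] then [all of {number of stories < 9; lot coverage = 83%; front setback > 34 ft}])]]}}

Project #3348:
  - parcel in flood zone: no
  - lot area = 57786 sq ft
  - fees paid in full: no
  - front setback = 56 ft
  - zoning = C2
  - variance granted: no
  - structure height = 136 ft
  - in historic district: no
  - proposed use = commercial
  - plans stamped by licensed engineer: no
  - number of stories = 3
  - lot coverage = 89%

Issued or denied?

Atomic conditions:
  number of stories = 8: 3 == 8 is false
  proposed use = residential: commercial == residential is false
  in historic district: no → false
  NOT fees paid in full: no → true
  variance granted: no → false
  lot coverage ≤ 25%: 89 ≤ 25 is false
  lot area = 6645 sq ft: 57786 == 6645 is false
  structure height ≤ 95 ft: 136 ≤ 95 is false
  front setback ≤ 38 ft: 56 ≤ 38 is false
  parcel in flood zone: no → false
  lot area ≥ 85087 sq ft: 57786 ≥ 85087 is false
  plans stamped by licensed engineer: no → false
  zoning = R2: C2 == R2 is false
  number of stories < 9: 3 < 9 is true
  lot coverage = 83%: 89 == 83 is false
  front setback > 34 ft: 56 > 34 is true
Combine:
[1.1.1] false AND false = false
[1.1.2] false OR true = true
[1.1] false OR true = true
[1.2.2] false AND false = false
[1.2.3] false → false (antecedent false ⇒ implication holds) = true
[1.2] false AND false AND true = false
[1] true OR false = true
[2.1.1.1] false OR false = false
[2.1.1.2] false AND false = false
[2.1.1] false OR false = false
[2.1] NOT false = true
[2.2.1.1.1] false OR false = false
[2.2.1.1.2] true AND false AND true = false
[2.2.1.1] false → false (antecedent false ⇒ implication holds) = true
[2.2.1] NOT true = false
[2.2] NOT false = true
[2] true AND true = true
[root] true AND true = true
Overall: true → issued

Issued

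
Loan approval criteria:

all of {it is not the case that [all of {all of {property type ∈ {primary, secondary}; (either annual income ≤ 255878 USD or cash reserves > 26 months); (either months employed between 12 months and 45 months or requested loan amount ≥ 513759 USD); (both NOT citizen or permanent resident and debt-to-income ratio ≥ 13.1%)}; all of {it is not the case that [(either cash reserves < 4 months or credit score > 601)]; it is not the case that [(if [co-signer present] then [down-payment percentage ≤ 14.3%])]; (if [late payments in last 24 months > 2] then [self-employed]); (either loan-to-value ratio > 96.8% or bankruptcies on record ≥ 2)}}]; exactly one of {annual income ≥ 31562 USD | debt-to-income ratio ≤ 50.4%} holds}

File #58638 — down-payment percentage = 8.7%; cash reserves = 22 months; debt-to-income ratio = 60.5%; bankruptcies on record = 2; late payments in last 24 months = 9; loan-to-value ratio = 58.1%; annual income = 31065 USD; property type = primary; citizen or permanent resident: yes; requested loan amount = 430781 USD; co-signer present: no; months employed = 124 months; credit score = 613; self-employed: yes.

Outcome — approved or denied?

Atomic conditions:
  property type ∈ {primary, secondary}: primary is in the set → true
  annual income ≤ 255878 USD: 31065 ≤ 255878 is true
  cash reserves > 26 months: 22 > 26 is false
  months employed between 12 months and 45 months: 124 in [12, 45] is false
  requested loan amount ≥ 513759 USD: 430781 ≥ 513759 is false
  NOT citizen or permanent resident: yes → false
  debt-to-income ratio ≥ 13.1%: 60.5 ≥ 13.1 is true
  cash reserves < 4 months: 22 < 4 is false
  credit score > 601: 613 > 601 is true
  co-signer present: no → false
  down-payment percentage ≤ 14.3%: 8.7 ≤ 14.3 is true
  late payments in last 24 months > 2: 9 > 2 is true
  self-employed: yes → true
  loan-to-value ratio > 96.8%: 58.1 > 96.8 is false
  bankruptcies on record ≥ 2: 2 ≥ 2 is true
  annual income ≥ 31562 USD: 31065 ≥ 31562 is false
  debt-to-income ratio ≤ 50.4%: 60.5 ≤ 50.4 is false
Combine:
[1.1.1.2] true OR false = true
[1.1.1.3] false OR false = false
[1.1.1.4] false AND true = false
[1.1.1] true AND true AND false AND false = false
[1.1.2.1.1] false OR true = true
[1.1.2.1] NOT true = false
[1.1.2.2.1] false → true (antecedent false ⇒ implication holds) = true
[1.1.2.2] NOT true = false
[1.1.2.3] true → true = true
[1.1.2.4] false OR true = true
[1.1.2] false AND false AND true AND true = false
[1.1] false AND false = false
[1] NOT false = true
[2] exactly-one(false, false) = false
[root] true AND false = false
Overall: false → denied

Denied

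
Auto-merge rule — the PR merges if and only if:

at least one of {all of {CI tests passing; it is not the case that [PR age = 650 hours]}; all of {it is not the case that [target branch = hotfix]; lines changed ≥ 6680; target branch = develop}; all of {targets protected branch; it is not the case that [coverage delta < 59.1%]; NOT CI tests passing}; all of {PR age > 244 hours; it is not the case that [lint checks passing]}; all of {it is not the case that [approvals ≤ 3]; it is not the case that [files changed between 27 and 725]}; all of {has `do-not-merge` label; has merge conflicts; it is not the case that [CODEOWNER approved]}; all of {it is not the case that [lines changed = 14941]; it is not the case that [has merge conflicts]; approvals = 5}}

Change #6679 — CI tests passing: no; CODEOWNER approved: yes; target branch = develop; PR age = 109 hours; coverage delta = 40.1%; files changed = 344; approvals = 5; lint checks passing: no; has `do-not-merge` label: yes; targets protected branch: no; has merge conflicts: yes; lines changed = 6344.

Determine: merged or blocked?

Blocked

Atomic conditions:
  CI tests passing: no → false
  PR age = 650 hours: 109 == 650 is false
  target branch = hotfix: develop == hotfix is false
  lines changed ≥ 6680: 6344 ≥ 6680 is false
  target branch = develop: develop == develop is true
  targets protected branch: no → false
  coverage delta < 59.1%: 40.1 < 59.1 is true
  NOT CI tests passing: no → true
  PR age > 244 hours: 109 > 244 is false
  lint checks passing: no → false
  approvals ≤ 3: 5 ≤ 3 is false
  files changed between 27 and 725: 344 in [27, 725] is true
  has `do-not-merge` label: yes → true
  has merge conflicts: yes → true
  CODEOWNER approved: yes → true
  lines changed = 14941: 6344 == 14941 is false
  approvals = 5: 5 == 5 is true
Combine:
[1.2] NOT false = true
[1] false AND true = false
[2.1] NOT false = true
[2] true AND false AND true = false
[3.2] NOT true = false
[3] false AND false AND true = false
[4.2] NOT false = true
[4] false AND true = false
[5.1] NOT false = true
[5.2] NOT true = false
[5] true AND false = false
[6.3] NOT true = false
[6] true AND true AND false = false
[7.1] NOT false = true
[7.2] NOT true = false
[7] true AND false AND true = false
[root] false OR false OR false OR false OR false OR false OR false = false
Overall: false → blocked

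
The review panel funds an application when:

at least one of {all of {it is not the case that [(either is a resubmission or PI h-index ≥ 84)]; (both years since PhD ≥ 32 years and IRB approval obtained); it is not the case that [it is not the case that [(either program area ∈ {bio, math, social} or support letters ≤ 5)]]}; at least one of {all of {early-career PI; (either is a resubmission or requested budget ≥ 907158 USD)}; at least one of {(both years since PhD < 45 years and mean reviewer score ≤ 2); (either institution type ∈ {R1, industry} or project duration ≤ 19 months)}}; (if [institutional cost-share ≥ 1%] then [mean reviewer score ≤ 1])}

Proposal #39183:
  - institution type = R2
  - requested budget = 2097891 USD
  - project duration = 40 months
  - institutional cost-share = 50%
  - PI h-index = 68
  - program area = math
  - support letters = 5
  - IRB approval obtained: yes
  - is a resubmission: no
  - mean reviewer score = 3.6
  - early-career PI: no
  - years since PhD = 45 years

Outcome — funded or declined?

Atomic conditions:
  is a resubmission: no → false
  PI h-index ≥ 84: 68 ≥ 84 is false
  years since PhD ≥ 32 years: 45 ≥ 32 is true
  IRB approval obtained: yes → true
  program area ∈ {bio, math, social}: math is in the set → true
  support letters ≤ 5: 5 ≤ 5 is true
  early-career PI: no → false
  requested budget ≥ 907158 USD: 2097891 ≥ 907158 is true
  years since PhD < 45 years: 45 < 45 is false
  mean reviewer score ≤ 2: 3.6 ≤ 2 is false
  institution type ∈ {R1, industry}: R2 is not in the set → false
  project duration ≤ 19 months: 40 ≤ 19 is false
  institutional cost-share ≥ 1%: 50 ≥ 1 is true
  mean reviewer score ≤ 1: 3.6 ≤ 1 is false
Combine:
[1.1.1] false OR false = false
[1.1] NOT false = true
[1.2] true AND true = true
[1.3.1.1] true OR true = true
[1.3.1] NOT true = false
[1.3] NOT false = true
[1] true AND true AND true = true
[2.1.2] false OR true = true
[2.1] false AND true = false
[2.2.1] false AND false = false
[2.2.2] false OR false = false
[2.2] false OR false = false
[2] false OR false = false
[3] true → false = false
[root] true OR false OR false = true
Overall: true → funded

Funded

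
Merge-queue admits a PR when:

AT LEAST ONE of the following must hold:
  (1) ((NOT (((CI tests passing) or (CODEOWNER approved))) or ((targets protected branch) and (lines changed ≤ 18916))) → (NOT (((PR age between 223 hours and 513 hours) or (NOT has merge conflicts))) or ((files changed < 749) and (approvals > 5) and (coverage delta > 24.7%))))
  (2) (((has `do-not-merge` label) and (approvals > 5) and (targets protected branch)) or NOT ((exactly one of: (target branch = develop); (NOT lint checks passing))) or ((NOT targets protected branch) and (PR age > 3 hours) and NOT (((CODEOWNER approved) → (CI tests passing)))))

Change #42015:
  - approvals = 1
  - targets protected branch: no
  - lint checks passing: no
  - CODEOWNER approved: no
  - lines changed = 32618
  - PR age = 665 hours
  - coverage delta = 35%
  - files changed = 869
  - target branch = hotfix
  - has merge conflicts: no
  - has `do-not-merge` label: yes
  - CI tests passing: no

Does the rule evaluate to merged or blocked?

Atomic conditions:
  CI tests passing: no → false
  CODEOWNER approved: no → false
  targets protected branch: no → false
  lines changed ≤ 18916: 32618 ≤ 18916 is false
  PR age between 223 hours and 513 hours: 665 in [223, 513] is false
  NOT has merge conflicts: no → true
  files changed < 749: 869 < 749 is false
  approvals > 5: 1 > 5 is false
  coverage delta > 24.7%: 35 > 24.7 is true
  has `do-not-merge` label: yes → true
  target branch = develop: hotfix == develop is false
  NOT lint checks passing: no → true
  NOT targets protected branch: no → true
  PR age > 3 hours: 665 > 3 is true
Combine:
[1.1.1.1] false OR false = false
[1.1.1] NOT false = true
[1.1.2] false AND false = false
[1.1] true OR false = true
[1.2.1.1] false OR true = true
[1.2.1] NOT true = false
[1.2.2] false AND false AND true = false
[1.2] false OR false = false
[1] true → false = false
[2.1] true AND false AND false = false
[2.2.1] exactly-one(false, true) = true
[2.2] NOT true = false
[2.3.3.1] false → false (antecedent false ⇒ implication holds) = true
[2.3.3] NOT true = false
[2.3] true AND true AND false = false
[2] false OR false OR false = false
[root] false OR false = false
Overall: false → blocked

Blocked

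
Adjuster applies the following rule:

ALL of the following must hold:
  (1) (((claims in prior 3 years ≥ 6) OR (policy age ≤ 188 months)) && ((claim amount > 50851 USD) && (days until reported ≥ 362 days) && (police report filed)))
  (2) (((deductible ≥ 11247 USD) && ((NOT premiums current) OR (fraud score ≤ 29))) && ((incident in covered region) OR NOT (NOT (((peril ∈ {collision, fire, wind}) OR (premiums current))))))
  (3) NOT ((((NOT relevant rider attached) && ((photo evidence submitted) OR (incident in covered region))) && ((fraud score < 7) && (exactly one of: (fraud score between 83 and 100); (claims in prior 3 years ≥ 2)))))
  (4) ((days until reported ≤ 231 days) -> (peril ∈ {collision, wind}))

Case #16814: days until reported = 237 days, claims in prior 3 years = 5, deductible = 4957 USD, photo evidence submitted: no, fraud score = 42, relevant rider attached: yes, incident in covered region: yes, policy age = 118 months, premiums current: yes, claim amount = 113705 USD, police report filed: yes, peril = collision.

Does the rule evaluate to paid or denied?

Denied

Atomic conditions:
  claims in prior 3 years ≥ 6: 5 ≥ 6 is false
  policy age ≤ 188 months: 118 ≤ 188 is true
  claim amount > 50851 USD: 113705 > 50851 is true
  days until reported ≥ 362 days: 237 ≥ 362 is false
  police report filed: yes → true
  deductible ≥ 11247 USD: 4957 ≥ 11247 is false
  NOT premiums current: yes → false
  fraud score ≤ 29: 42 ≤ 29 is false
  incident in covered region: yes → true
  peril ∈ {collision, fire, wind}: collision is in the set → true
  premiums current: yes → true
  NOT relevant rider attached: yes → false
  photo evidence submitted: no → false
  fraud score < 7: 42 < 7 is false
  fraud score between 83 and 100: 42 in [83, 100] is false
  claims in prior 3 years ≥ 2: 5 ≥ 2 is true
  days until reported ≤ 231 days: 237 ≤ 231 is false
  peril ∈ {collision, wind}: collision is in the set → true
Combine:
[1.1] false OR true = true
[1.2] true AND false AND true = false
[1] true AND false = false
[2.1.2] false OR false = false
[2.1] false AND false = false
[2.2.2.1.1] true OR true = true
[2.2.2.1] NOT true = false
[2.2.2] NOT false = true
[2.2] true OR true = true
[2] false AND true = false
[3.1.1.2] false OR true = true
[3.1.1] false AND true = false
[3.1.2.2] exactly-one(false, true) = true
[3.1.2] false AND true = false
[3.1] false AND false = false
[3] NOT false = true
[4] false → true (antecedent false ⇒ implication holds) = true
[root] false AND false AND true AND true = false
Overall: false → denied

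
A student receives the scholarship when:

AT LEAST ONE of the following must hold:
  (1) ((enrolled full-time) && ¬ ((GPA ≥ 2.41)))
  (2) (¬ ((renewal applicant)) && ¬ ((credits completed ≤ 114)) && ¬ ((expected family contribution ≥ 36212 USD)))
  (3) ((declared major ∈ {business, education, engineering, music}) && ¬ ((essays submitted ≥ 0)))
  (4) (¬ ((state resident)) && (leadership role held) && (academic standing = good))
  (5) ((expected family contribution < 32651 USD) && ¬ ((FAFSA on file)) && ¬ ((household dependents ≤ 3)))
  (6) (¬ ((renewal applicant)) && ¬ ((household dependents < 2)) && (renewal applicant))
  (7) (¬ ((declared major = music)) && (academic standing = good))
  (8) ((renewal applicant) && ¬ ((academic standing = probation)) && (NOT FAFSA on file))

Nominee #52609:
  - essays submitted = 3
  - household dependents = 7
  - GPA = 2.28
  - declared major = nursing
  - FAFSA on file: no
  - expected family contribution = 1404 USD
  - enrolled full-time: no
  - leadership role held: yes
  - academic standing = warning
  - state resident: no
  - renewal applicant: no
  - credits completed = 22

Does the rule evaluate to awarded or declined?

Atomic conditions:
  enrolled full-time: no → false
  GPA ≥ 2.41: 2.28 ≥ 2.41 is false
  renewal applicant: no → false
  credits completed ≤ 114: 22 ≤ 114 is true
  expected family contribution ≥ 36212 USD: 1404 ≥ 36212 is false
  declared major ∈ {business, education, engineering, music}: nursing is not in the set → false
  essays submitted ≥ 0: 3 ≥ 0 is true
  state resident: no → false
  leadership role held: yes → true
  academic standing = good: warning == good is false
  expected family contribution < 32651 USD: 1404 < 32651 is true
  FAFSA on file: no → false
  household dependents ≤ 3: 7 ≤ 3 is false
  household dependents < 2: 7 < 2 is false
  declared major = music: nursing == music is false
  academic standing = probation: warning == probation is false
  NOT FAFSA on file: no → true
Combine:
[1.2] NOT false = true
[1] false AND true = false
[2.1] NOT false = true
[2.2] NOT true = false
[2.3] NOT false = true
[2] true AND false AND true = false
[3.2] NOT true = false
[3] false AND false = false
[4.1] NOT false = true
[4] true AND true AND false = false
[5.2] NOT false = true
[5.3] NOT false = true
[5] true AND true AND true = true
[6.1] NOT false = true
[6.2] NOT false = true
[6] true AND true AND false = false
[7.1] NOT false = true
[7] true AND false = false
[8.2] NOT false = true
[8] false AND true AND true = false
[root] false OR false OR false OR false OR true OR false OR false OR false = true
Overall: true → awarded

Awarded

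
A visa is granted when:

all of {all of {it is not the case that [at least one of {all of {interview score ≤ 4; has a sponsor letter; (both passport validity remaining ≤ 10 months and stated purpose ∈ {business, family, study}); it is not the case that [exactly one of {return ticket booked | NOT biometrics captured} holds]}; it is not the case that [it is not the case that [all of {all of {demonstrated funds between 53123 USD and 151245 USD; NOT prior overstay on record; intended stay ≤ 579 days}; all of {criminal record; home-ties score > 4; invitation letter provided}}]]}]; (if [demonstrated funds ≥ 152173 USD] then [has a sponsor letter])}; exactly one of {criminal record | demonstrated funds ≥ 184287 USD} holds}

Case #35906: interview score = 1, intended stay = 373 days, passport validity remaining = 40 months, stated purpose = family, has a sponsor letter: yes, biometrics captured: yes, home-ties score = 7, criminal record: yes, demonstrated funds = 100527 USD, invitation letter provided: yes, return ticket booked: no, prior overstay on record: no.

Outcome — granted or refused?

Atomic conditions:
  interview score ≤ 4: 1 ≤ 4 is true
  has a sponsor letter: yes → true
  passport validity remaining ≤ 10 months: 40 ≤ 10 is false
  stated purpose ∈ {business, family, study}: family is in the set → true
  return ticket booked: no → false
  NOT biometrics captured: yes → false
  demonstrated funds between 53123 USD and 151245 USD: 100527 in [53123, 151245] is true
  NOT prior overstay on record: no → true
  intended stay ≤ 579 days: 373 ≤ 579 is true
  criminal record: yes → true
  home-ties score > 4: 7 > 4 is true
  invitation letter provided: yes → true
  demonstrated funds ≥ 152173 USD: 100527 ≥ 152173 is false
  demonstrated funds ≥ 184287 USD: 100527 ≥ 184287 is false
Combine:
[1.1.1.1.3] false AND true = false
[1.1.1.1.4.1] exactly-one(false, false) = false
[1.1.1.1.4] NOT false = true
[1.1.1.1] true AND true AND false AND true = false
[1.1.1.2.1.1.1] true AND true AND true = true
[1.1.1.2.1.1.2] true AND true AND true = true
[1.1.1.2.1.1] true AND true = true
[1.1.1.2.1] NOT true = false
[1.1.1.2] NOT false = true
[1.1.1] false OR true = true
[1.1] NOT true = false
[1.2] false → true (antecedent false ⇒ implication holds) = true
[1] false AND true = false
[2] exactly-one(true, false) = true
[root] false AND true = false
Overall: false → refused

Refused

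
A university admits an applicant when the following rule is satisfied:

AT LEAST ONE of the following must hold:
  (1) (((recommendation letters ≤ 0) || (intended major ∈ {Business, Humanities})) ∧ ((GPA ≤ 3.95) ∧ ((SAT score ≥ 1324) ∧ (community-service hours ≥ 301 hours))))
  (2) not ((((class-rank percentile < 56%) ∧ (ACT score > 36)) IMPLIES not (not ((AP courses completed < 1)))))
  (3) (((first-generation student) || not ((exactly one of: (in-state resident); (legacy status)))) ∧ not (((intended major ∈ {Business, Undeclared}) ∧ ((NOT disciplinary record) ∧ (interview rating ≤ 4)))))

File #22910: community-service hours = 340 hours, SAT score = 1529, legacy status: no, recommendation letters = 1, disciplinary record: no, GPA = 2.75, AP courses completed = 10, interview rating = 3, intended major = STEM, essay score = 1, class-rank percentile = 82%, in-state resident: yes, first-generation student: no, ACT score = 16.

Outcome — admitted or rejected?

Rejected

Atomic conditions:
  recommendation letters ≤ 0: 1 ≤ 0 is false
  intended major ∈ {Business, Humanities}: STEM is not in the set → false
  GPA ≤ 3.95: 2.75 ≤ 3.95 is true
  SAT score ≥ 1324: 1529 ≥ 1324 is true
  community-service hours ≥ 301 hours: 340 ≥ 301 is true
  class-rank percentile < 56%: 82 < 56 is false
  ACT score > 36: 16 > 36 is false
  AP courses completed < 1: 10 < 1 is false
  first-generation student: no → false
  in-state resident: yes → true
  legacy status: no → false
  intended major ∈ {Business, Undeclared}: STEM is not in the set → false
  NOT disciplinary record: no → true
  interview rating ≤ 4: 3 ≤ 4 is true
Combine:
[1.1] false OR false = false
[1.2.2] true AND true = true
[1.2] true AND true = true
[1] false AND true = false
[2.1.1] false AND false = false
[2.1.2.1] NOT false = true
[2.1.2] NOT true = false
[2.1] false → false (antecedent false ⇒ implication holds) = true
[2] NOT true = false
[3.1.2.1] exactly-one(true, false) = true
[3.1.2] NOT true = false
[3.1] false OR false = false
[3.2.1.2] true AND true = true
[3.2.1] false AND true = false
[3.2] NOT false = true
[3] false AND true = false
[root] false OR false OR false = false
Overall: false → rejected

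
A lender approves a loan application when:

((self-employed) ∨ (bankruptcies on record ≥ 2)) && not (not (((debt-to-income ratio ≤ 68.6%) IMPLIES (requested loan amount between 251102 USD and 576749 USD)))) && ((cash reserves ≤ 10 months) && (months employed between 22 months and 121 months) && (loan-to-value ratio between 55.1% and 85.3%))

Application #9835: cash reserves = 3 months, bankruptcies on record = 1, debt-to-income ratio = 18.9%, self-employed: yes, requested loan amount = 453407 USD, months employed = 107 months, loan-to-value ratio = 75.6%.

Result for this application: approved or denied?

Approved

Atomic conditions:
  self-employed: yes → true
  bankruptcies on record ≥ 2: 1 ≥ 2 is false
  debt-to-income ratio ≤ 68.6%: 18.9 ≤ 68.6 is true
  requested loan amount between 251102 USD and 576749 USD: 453407 in [251102, 576749] is true
  cash reserves ≤ 10 months: 3 ≤ 10 is true
  months employed between 22 months and 121 months: 107 in [22, 121] is true
  loan-to-value ratio between 55.1% and 85.3%: 75.6 in [55.1, 85.3] is true
Combine:
[1] true OR false = true
[2.1.1] true → true = true
[2.1] NOT true = false
[2] NOT false = true
[3] true AND true AND true = true
[root] true AND true AND true = true
Overall: true → approved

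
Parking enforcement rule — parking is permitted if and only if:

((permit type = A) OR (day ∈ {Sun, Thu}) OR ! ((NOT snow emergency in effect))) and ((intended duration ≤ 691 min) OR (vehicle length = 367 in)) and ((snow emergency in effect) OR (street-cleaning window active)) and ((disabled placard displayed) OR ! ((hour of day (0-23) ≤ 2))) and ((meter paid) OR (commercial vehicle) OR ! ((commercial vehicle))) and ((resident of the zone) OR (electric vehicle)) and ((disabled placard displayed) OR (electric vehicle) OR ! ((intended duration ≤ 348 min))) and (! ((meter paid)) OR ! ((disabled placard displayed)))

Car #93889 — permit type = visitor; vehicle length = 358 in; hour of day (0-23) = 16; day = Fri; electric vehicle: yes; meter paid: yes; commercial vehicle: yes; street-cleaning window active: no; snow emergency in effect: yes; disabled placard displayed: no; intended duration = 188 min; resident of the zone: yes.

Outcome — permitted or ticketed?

Permitted

Atomic conditions:
  permit type = A: visitor == A is false
  day ∈ {Sun, Thu}: Fri is not in the set → false
  NOT snow emergency in effect: yes → false
  intended duration ≤ 691 min: 188 ≤ 691 is true
  vehicle length = 367 in: 358 == 367 is false
  snow emergency in effect: yes → true
  street-cleaning window active: no → false
  disabled placard displayed: no → false
  hour of day (0-23) ≤ 2: 16 ≤ 2 is false
  meter paid: yes → true
  commercial vehicle: yes → true
  resident of the zone: yes → true
  electric vehicle: yes → true
  intended duration ≤ 348 min: 188 ≤ 348 is true
Combine:
[1.3] NOT false = true
[1] false OR false OR true = true
[2] true OR false = true
[3] true OR false = true
[4.2] NOT false = true
[4] false OR true = true
[5.3] NOT true = false
[5] true OR true OR false = true
[6] true OR true = true
[7.3] NOT true = false
[7] false OR true OR false = true
[8.1] NOT true = false
[8.2] NOT false = true
[8] false OR true = true
[root] true AND true AND true AND true AND true AND true AND true AND true = true
Overall: true → permitted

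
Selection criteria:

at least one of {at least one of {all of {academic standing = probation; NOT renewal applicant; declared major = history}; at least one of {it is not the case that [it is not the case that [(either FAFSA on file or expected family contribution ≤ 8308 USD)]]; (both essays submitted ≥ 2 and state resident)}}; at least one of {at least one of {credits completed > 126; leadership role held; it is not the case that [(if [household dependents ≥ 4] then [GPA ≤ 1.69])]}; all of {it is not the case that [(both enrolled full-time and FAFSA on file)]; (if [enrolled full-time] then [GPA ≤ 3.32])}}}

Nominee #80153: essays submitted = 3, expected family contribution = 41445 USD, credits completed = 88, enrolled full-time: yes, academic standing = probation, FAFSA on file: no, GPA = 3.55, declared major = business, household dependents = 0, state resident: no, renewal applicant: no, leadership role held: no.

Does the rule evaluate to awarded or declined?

Atomic conditions:
  academic standing = probation: probation == probation is true
  NOT renewal applicant: no → true
  declared major = history: business == history is false
  FAFSA on file: no → false
  expected family contribution ≤ 8308 USD: 41445 ≤ 8308 is false
  essays submitted ≥ 2: 3 ≥ 2 is true
  state resident: no → false
  credits completed > 126: 88 > 126 is false
  leadership role held: no → false
  household dependents ≥ 4: 0 ≥ 4 is false
  GPA ≤ 1.69: 3.55 ≤ 1.69 is false
  enrolled full-time: yes → true
  GPA ≤ 3.32: 3.55 ≤ 3.32 is false
Combine:
[1.1] true AND true AND false = false
[1.2.1.1.1] false OR false = false
[1.2.1.1] NOT false = true
[1.2.1] NOT true = false
[1.2.2] true AND false = false
[1.2] false OR false = false
[1] false OR false = false
[2.1.3.1] false → false (antecedent false ⇒ implication holds) = true
[2.1.3] NOT true = false
[2.1] false OR false OR false = false
[2.2.1.1] true AND false = false
[2.2.1] NOT false = true
[2.2.2] true → false = false
[2.2] true AND false = false
[2] false OR false = false
[root] false OR false = false
Overall: false → declined

Declined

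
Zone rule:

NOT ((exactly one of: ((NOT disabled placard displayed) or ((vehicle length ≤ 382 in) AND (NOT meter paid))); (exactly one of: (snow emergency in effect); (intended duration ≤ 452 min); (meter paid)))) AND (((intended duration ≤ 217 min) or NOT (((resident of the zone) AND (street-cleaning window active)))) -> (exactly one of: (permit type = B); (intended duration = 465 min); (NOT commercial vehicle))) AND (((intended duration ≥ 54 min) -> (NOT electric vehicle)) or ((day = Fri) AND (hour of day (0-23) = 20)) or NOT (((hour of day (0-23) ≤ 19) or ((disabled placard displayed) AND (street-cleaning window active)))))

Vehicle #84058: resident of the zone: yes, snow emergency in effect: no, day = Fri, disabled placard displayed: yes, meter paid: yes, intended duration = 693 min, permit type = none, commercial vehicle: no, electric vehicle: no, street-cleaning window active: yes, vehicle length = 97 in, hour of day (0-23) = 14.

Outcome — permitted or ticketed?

Ticketed

Atomic conditions:
  NOT disabled placard displayed: yes → false
  vehicle length ≤ 382 in: 97 ≤ 382 is true
  NOT meter paid: yes → false
  snow emergency in effect: no → false
  intended duration ≤ 452 min: 693 ≤ 452 is false
  meter paid: yes → true
  intended duration ≤ 217 min: 693 ≤ 217 is false
  resident of the zone: yes → true
  street-cleaning window active: yes → true
  permit type = B: none == B is false
  intended duration = 465 min: 693 == 465 is false
  NOT commercial vehicle: no → true
  intended duration ≥ 54 min: 693 ≥ 54 is true
  NOT electric vehicle: no → true
  day = Fri: Fri == Fri is true
  hour of day (0-23) = 20: 14 == 20 is false
  hour of day (0-23) ≤ 19: 14 ≤ 19 is true
  disabled placard displayed: yes → true
Combine:
[1.1.1.2] true AND false = false
[1.1.1] false OR false = false
[1.1.2] exactly-one(false, false, true) = true
[1.1] exactly-one(false, true) = true
[1] NOT true = false
[2.1.2.1] true AND true = true
[2.1.2] NOT true = false
[2.1] false OR false = false
[2.2] exactly-one(false, false, true) = true
[2] false → true (antecedent false ⇒ implication holds) = true
[3.1] true → true = true
[3.2] true AND false = false
[3.3.1.2] true AND true = true
[3.3.1] true OR true = true
[3.3] NOT true = false
[3] true OR false OR false = true
[root] false AND true AND true = false
Overall: false → ticketed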